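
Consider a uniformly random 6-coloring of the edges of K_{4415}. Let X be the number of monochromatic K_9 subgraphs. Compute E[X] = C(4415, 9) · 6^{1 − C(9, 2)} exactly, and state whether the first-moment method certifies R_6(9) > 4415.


E[X] = C(4415, 9) · 6^{1 − 36} = 1742086910069196051229123255 · 6^{−35} = 1742086910069196051229123255/1719070799748422591028658176.
As a reduced fraction: E[X] = 1742086910069196051229123255/1719070799748422591028658176 ≈ 1.013389.
Is E[X] < 1? NO.
Since E[X] ≥ 1, the first-moment bound is inconclusive at n = 4415; it does NOT by itself certify R_6(9) > 4415.

E[X] = 1742086910069196051229123255/1719070799748422591028658176 ≈ 1.013389; E[X] ≥ 1; first-moment method inconclusive here.


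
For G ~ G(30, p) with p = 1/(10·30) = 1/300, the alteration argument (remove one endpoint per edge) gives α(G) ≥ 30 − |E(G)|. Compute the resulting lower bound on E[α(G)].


E[|E(G)|] = C(30, 2)·p = 435 · (1/300) = 29/20.
E[α(G)] ≥ n − E[|E(G)|] = 30 − 29/20 = 571/20.
Numerically: ≈ 28.55000.
(This is only a lower bound; the true E[α(G)] may be larger.)

E[α(G)] ≥ 571/20 ≈ 28.55000.


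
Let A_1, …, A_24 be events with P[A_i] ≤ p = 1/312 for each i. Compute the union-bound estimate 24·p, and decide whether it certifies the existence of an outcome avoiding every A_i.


Union bound: P[∪_{i=1}^{24} A_i] ≤ Σ_i P[A_i] ≤ 24·p = 24·(1/312) = 1/13.
Numerically: 1/13 ≈ 0.07692.
Is 1/13 < 1? YES.
Since P[∪ A_i] ≤ 1/13 < 1, the complement has P[∩ A_i^c] ≥ 1 − 1/13 = 12/13 > 0, so some outcome avoids every A_i.

24·p = 1/13 ≈ 0.07692; existence CERTIFIED by the union bound.


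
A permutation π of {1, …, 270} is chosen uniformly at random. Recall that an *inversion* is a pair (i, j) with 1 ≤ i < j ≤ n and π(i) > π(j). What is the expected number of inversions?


Write X = Σ X_I over the C(270, 2) = 36315 pairs i < j, with X_I the indicator of one inversion.
There are 36315 indicators.
For each fixed pair i < j, the values π(i) and π(j) are two distinct elements of {1, …, 270} in uniformly random order; by symmetry P[π(i) > π(j)] = 1/2.
By linearity: E[X] = 36315 · (1/2) = C(270, 2) · (1/2) = 36315/2 = 36315/2 ≈ 18157.50000.

E[X] = 36315/2 = 18157.50000.


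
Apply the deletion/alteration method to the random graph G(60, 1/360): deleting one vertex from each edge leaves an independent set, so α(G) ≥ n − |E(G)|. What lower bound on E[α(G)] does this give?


E[|E(G)|] = C(60, 2)·p = 1770 · (1/360) = 59/12.
E[α(G)] ≥ n − E[|E(G)|] = 60 − 59/12 = 661/12.
Numerically: ≈ 55.0833.
(This is only a lower bound; the true E[α(G)] may be larger.)

E[α(G)] ≥ 661/12 ≈ 55.0833.


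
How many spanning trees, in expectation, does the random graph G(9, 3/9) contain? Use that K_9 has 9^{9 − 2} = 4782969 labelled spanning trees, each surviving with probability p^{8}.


K_9 has 9^{9 − 2} = 4782969 labelled spanning trees.
For each such spanning tree H, let X_H = 1 if all 8 edges of H are present in G. Then P[X_H = 1] = p^{8} = (1/3)^{8} = 1/6561.
Summing the indicators: E[X] = Σ_H E[X_H] = 4782969 · p^{8} = 4782969 · 1/6561 = 729.
Numerically: E[X] ≈ 729.

E[X] = 4782969 · (1/3)^{8} = 729 ≈ 729.


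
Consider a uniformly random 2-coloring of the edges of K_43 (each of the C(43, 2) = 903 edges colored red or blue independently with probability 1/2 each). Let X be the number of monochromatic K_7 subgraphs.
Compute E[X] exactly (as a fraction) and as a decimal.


Let X = Σ_S X_S over the C(43, 7) = 32224114 subsets S of size 7, where X_S = 1 if the K_7 on S is monochromatic.
For a fixed S, the K_7 on S has C(7, 2) = 21 edges. P[all 21 edges red] = (1/2)^21, and likewise for blue, so P[monochromatic] = 2·(1/2)^21 = 2^{1 − 21} = 1/1048576.
By linearity: E[X] = C(43, 7) · 2^{1 − 21} = 32224114 · 1/1048576 = 16112057/524288.
Numerically: E[X] ≈ 30.731310.

E[X] = C(43,7)·2^(1−C(7,2)) = 16112057/524288 ≈ 30.731310.


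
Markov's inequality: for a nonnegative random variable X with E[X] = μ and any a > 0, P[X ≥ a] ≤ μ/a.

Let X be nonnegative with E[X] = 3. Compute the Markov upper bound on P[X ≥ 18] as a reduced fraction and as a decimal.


μ = E[X] = 3, a = 18.
Markov: P[X ≥ 18] ≤ μ/a = (3)/18 = 1/6.
Numerically: ≈ 0.16667.
(Since a = 18 > μ = 3.00000, the bound 1/6 is < 1 and informative.)

P[X ≥ 18] ≤ 1/6 ≈ 0.16667.


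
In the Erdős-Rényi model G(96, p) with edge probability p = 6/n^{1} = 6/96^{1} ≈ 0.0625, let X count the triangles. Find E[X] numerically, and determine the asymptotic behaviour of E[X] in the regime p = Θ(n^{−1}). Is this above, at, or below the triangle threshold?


Number of potential triangles: C(96, 3) = 142880.
Each occurs with probability p³ ≈ (0.0625)³ ≈ 2.4414062e-04.
By linearity: E[X] = C(96, 3)·p³ ≈ 142880 · 2.4414062e-04 ≈ 34.88281.
Here α = 1, so p = 6/n is exactly at the triangle threshold p ~ 1/n. Asymptotically E[X] → c³/6 = 6³/6 = 36 ≈ 36.00000, a bounded constant. In this regime the triangle count is asymptotically Poisson(c³/6).

E[X] ≈ 34.88281; in regime p = Θ(1/n^{1}) E[X] stays bounded (at the triangle threshold p ~ 1/n).


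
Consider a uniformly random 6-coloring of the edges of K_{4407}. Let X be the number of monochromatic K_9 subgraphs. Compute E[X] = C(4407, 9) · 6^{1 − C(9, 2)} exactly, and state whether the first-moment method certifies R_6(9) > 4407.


E[X] = C(4407, 9) · 6^{1 − 36} = 1713856532599459170657070050 · 6^{−35} = 1713856532599459170657070050/1719070799748422591028658176.
As a reduced fraction: E[X] = 285642755433243195109511675/286511799958070431838109696 ≈ 0.996967.
Is E[X] < 1? YES.
Since E[X] < 1, there exists a 6-coloring of K_{4407} with no monochromatic K_9; hence R_6(9) > 4407.

E[X] = 285642755433243195109511675/286511799958070431838109696 ≈ 0.996967; E[X] < 1, so R_6(9) > 4407.


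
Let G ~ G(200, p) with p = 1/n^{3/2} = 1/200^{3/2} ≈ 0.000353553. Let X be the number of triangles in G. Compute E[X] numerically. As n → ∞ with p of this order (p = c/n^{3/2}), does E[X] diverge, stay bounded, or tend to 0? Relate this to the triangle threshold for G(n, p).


Number of potential triangles: C(200, 3) = 1313400.
Each occurs with probability p³ ≈ (0.000353553)³ ≈ 4.41941738e-11.
By linearity: E[X] = C(200, 3)·p³ ≈ 1313400 · 4.41941738e-11 ≈ 0.000058.
Since α = 3/2 > 1, p = c/n^{3/2} = o(1/n) is below the triangle threshold p ~ 1/n. Asymptotically E[X] ~ (c³/6)·n^{3(1−α)} = (1³/6)·n^{-1.5} → 0, so by Markov's inequality G has no triangles w.h.p.

E[X] ≈ 0.000058; in regime p = Θ(1/n^{3/2}) E[X] tends to 0 (below the triangle threshold p ~ 1/n).


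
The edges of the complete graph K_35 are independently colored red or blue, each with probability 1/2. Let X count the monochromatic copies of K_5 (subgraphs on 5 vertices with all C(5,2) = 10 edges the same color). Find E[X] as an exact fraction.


Let X = Σ_S X_S over the C(35, 5) = 324632 subsets S of size 5, where X_S = 1 if the K_5 on S is monochromatic.
For a fixed S, the K_5 on S has C(5, 2) = 10 edges. P[all 10 edges red] = (1/2)^10, and likewise for blue, so P[monochromatic] = 2·(1/2)^10 = 2^{1 − 10} = 1/512.
Summing: E[X] = C(35, 5) · 2^{1 − 10} = 324632 · 1/512 = 40579/64.
Numerically: E[X] ≈ 634.047.

E[X] = C(35,5)·2^(1−C(5,2)) = 40579/64 ≈ 634.047.


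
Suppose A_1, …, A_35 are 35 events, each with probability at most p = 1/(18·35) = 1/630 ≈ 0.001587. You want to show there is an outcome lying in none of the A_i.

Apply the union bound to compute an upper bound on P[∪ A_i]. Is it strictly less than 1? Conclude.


Union bound: P[∪_{i=1}^{35} A_i] ≤ Σ_i P[A_i] ≤ 35·p = 35·(1/630) = 1/18.
Numerically: 1/18 ≈ 0.055556.
Is 1/18 < 1? YES.
Since P[∪ A_i] ≤ 1/18 < 1, the complement has P[∩ A_i^c] ≥ 1 − 1/18 = 17/18 > 0, so some outcome avoids every A_i.

35·p = 1/18 ≈ 0.055556; existence CERTIFIED by the union bound.


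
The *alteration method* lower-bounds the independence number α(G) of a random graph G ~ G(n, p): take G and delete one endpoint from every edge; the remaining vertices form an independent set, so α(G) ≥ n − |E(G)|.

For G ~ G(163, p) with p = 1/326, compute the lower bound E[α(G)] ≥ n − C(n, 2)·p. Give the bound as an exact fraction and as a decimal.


E[|E(G)|] = C(163, 2)·p = 13203 · (1/326) = 81/2.
E[α(G)] ≥ n − E[|E(G)|] = 163 − 81/2 = 245/2.
Numerically: ≈ 122.5000.
(This is only a lower bound; the true E[α(G)] may be larger.)

E[α(G)] ≥ 245/2 ≈ 122.5000.


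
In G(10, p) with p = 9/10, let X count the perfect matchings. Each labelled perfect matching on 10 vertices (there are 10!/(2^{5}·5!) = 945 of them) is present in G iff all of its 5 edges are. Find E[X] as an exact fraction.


K_10 has 10!/(2^{5}·5!) = 945 labelled perfect matchings.
For each such perfect matching H, let X_H = 1 if all 5 edges of H are present in G. Then P[X_H = 1] = p^{5} = (9/10)^{5} = 59049/100000.
By linearity: E[X] = Σ_H E[X_H] = 945 · p^{5} = 945 · 59049/100000 = 11160261/20000.
Numerically: E[X] ≈ 558.01.

E[X] = 945 · (9/10)^{5} = 11160261/20000 ≈ 558.01.


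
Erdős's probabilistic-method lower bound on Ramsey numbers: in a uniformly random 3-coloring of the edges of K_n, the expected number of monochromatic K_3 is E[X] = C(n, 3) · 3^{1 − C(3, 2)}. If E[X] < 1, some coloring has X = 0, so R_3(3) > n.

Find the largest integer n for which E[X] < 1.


We need C(n, 3) · 3^{1 − 3} < 1, i.e. C(n, 3) < 3^{3 − 1} = 9.
Check values of n near the boundary:
  n = 3: C(3, 3) = 1; 1 < 9? YES
  n = 4: C(4, 3) = 4; 4 < 9? YES
  n = 5: C(5, 3) = 10; 10 < 9? NO
  n = 6: C(6, 3) = 20; 20 < 9? NO
The largest n with C(n, 3) < 9 is n = 4 (where E[X] = 4/9 ≈ 0.444). Hence R_3(3) > 4, i.e. R_3(3) ≥ 5.

Largest n = 4; hence R_3(3) > 4.


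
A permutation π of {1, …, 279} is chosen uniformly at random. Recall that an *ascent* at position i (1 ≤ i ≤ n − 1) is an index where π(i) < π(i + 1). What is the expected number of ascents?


Write X = Σ X_I over i = 1, …, 278, with X_I the indicator of one ascent.
There are 278 indicators.
For each fixed i, the pair (π(i), π(i+1)) is a uniformly random ordered pair of distinct values from {1, …, 279}; by symmetry P[π(i) < π(i+1)] = 1/2.
By linearity: E[X] = 278 · (1/2) = (279 − 1) · (1/2) = 139 ≈ 139.0000.

E[X] = 139 = 139.0000.


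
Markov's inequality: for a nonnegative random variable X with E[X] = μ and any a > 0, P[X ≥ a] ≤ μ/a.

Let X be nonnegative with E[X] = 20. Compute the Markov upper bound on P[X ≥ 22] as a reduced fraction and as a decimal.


μ = E[X] = 20, a = 22.
Markov: P[X ≥ 22] ≤ μ/a = (20)/22 = 10/11.
Numerically: ≈ 0.9091.
(Since a = 22 > μ = 20.0000, the bound 10/11 is < 1 and informative.)

P[X ≥ 22] ≤ 10/11 ≈ 0.9091.


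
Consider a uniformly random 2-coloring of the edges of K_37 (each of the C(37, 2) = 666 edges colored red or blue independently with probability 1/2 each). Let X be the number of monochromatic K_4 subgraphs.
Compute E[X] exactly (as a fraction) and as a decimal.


Let X = Σ_S X_S over the C(37, 4) = 66045 subsets S of size 4, where X_S = 1 if the K_4 on S is monochromatic.
For a fixed S, the K_4 on S has C(4, 2) = 6 edges. P[all 6 edges red] = (1/2)^6, and likewise for blue, so P[monochromatic] = 2·(1/2)^6 = 2^{1 − 6} = 1/32.
By linearity of expectation: E[X] = C(37, 4) · 2^{1 − 6} = 66045 · 1/32 = 66045/32.
Numerically: E[X] ≈ 2063.906.

E[X] = C(37,4)·2^(1−C(4,2)) = 66045/32 ≈ 2063.906.


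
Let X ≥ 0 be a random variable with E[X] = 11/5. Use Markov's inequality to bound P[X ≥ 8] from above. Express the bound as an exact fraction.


μ = E[X] = 11/5, a = 8.
Markov: P[X ≥ 8] ≤ μ/a = (11/5)/8 = 11/40.
Numerically: ≈ 0.27500.
(Since a = 8 > μ = 2.20000, the bound 11/40 is < 1 and informative.)

P[X ≥ 8] ≤ 11/40 ≈ 0.27500.


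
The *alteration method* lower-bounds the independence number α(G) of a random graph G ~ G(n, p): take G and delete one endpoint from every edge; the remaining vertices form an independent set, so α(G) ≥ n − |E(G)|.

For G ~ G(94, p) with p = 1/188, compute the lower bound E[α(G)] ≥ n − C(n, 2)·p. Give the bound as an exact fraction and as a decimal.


E[|E(G)|] = C(94, 2)·p = 4371 · (1/188) = 93/4.
E[α(G)] ≥ n − E[|E(G)|] = 94 − 93/4 = 283/4.
Numerically: ≈ 70.7500.
(This is only a lower bound; the true E[α(G)] may be larger.)

E[α(G)] ≥ 283/4 ≈ 70.7500.


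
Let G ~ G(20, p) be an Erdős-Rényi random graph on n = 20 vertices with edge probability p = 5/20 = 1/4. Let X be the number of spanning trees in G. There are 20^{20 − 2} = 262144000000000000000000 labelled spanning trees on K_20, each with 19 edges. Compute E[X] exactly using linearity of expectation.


K_20 has 20^{20 − 2} = 262144000000000000000000 labelled spanning trees.
For each such spanning tree H, let X_H = 1 if all 19 edges of H are present in G. Then P[X_H = 1] = p^{19} = (1/4)^{19} = 1/274877906944.
By linearity of expectation: E[X] = Σ_H E[X_H] = 262144000000000000000000 · p^{19} = 262144000000000000000000 · 1/274877906944 = 3814697265625/4.
Numerically: E[X] ≈ 9.537e+11.

E[X] = 262144000000000000000000 · (1/4)^{19} = 3814697265625/4 ≈ 9.537e+11.


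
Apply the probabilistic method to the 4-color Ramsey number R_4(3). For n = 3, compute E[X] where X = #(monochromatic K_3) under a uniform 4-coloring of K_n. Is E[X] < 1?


E[X] = C(3, 3) · 4^{1 − 3} = 1 · 4^{−2} = 1/16.
As a reduced fraction: E[X] = 1/16 ≈ 0.062500.
Is E[X] < 1? YES.
Since E[X] < 1, there exists a 4-coloring of K_{3} with no monochromatic K_3; hence R_4(3) > 3.

E[X] = 1/16 ≈ 0.062500; E[X] < 1, so R_4(3) > 3.


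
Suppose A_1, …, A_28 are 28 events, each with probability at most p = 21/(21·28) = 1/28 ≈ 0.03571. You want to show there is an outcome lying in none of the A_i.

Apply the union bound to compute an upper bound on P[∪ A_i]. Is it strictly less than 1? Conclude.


Union bound: P[∪_{i=1}^{28} A_i] ≤ Σ_i P[A_i] ≤ 28·p = 28·(1/28) = 1.
Numerically: 1 ≈ 1.00000.
Is 1 < 1? NO.
Since the bound 1 is ≥ 1, the union bound is uninformative here; it does NOT by itself certify existence.

28·p = 1 ≈ 1.00000; existence NOT certified by the union bound.


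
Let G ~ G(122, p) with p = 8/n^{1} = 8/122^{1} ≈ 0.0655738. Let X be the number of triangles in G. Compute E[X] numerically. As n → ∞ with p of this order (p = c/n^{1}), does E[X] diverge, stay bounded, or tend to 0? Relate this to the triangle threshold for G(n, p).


Number of potential triangles: C(122, 3) = 295240.
Each occurs with probability p³ ≈ (0.0655738)³ ≈ 2.81961926e-04.
By linearity: E[X] = C(122, 3)·p³ ≈ 295240 · 2.81961926e-04 ≈ 83.246439.
Here α = 1, so p = 8/n is exactly at the triangle threshold p ~ 1/n. Asymptotically E[X] → c³/6 = 8³/6 = 256/3 ≈ 85.333333, a bounded constant. In this regime the triangle count is asymptotically Poisson(c³/6).

E[X] ≈ 83.246439; in regime p = Θ(1/n^{1}) E[X] stays bounded (at the triangle threshold p ~ 1/n).


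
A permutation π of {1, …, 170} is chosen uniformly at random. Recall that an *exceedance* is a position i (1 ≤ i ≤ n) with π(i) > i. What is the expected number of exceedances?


Write X = Σ_{i=1}^{170} X_i, where X_i = 1_{π(i) > i}.
For each fixed i, π(i) is uniform over {1, …, 170} (marginal of a uniform permutation), so P[π(i) > i] = (n − i)/n. Summing: Σ_{i=1}^{170} (n − i)/n = (0 + 1 + … + 169)/170 = 170(170 − 1)/(2·170) = (170 − 1)/2.
Hence E[X] = Σ_{i=1}^{170} (170 − i)/170 = 169/2 ≈ 84.50000.

E[X] = 169/2 = 84.50000.


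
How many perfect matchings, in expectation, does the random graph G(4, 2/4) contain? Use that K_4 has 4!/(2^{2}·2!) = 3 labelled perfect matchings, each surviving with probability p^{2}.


K_4 has 4!/(2^{2}·2!) = 3 labelled perfect matchings.
For each such perfect matching H, let X_H = 1 if all 2 edges of H are present in G. Then P[X_H = 1] = p^{2} = (1/2)^{2} = 1/4.
Summing the indicators: E[X] = Σ_H E[X_H] = 3 · p^{2} = 3 · 1/4 = 3/4.
Numerically: E[X] ≈ 0.75.

E[X] = 3 · (1/2)^{2} = 3/4 ≈ 0.75.


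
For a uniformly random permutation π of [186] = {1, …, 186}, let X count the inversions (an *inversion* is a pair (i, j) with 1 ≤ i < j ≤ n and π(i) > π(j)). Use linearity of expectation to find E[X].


Write X = Σ X_I over the C(186, 2) = 17205 pairs i < j, with X_I the indicator of one inversion.
There are 17205 indicators.
For each fixed pair i < j, the values π(i) and π(j) are two distinct elements of {1, …, 186} in uniformly random order; by symmetry P[π(i) > π(j)] = 1/2.
By linearity: E[X] = 17205 · (1/2) = C(186, 2) · (1/2) = 17205/2 = 17205/2 ≈ 8602.5000.

E[X] = 17205/2 = 8602.5000.


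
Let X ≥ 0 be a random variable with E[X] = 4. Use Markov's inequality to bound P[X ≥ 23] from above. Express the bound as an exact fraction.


μ = E[X] = 4, a = 23.
Markov: P[X ≥ 23] ≤ μ/a = (4)/23 = 4/23.
Numerically: ≈ 0.17391.
(Since a = 23 > μ = 4.00000, the bound 4/23 is < 1 and informative.)

P[X ≥ 23] ≤ 4/23 ≈ 0.17391.


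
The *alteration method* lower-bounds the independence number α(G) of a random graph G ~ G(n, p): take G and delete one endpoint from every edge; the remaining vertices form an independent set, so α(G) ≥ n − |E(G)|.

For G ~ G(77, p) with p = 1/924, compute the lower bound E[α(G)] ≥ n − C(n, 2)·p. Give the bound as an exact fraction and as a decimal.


E[|E(G)|] = C(77, 2)·p = 2926 · (1/924) = 19/6.
E[α(G)] ≥ n − E[|E(G)|] = 77 − 19/6 = 443/6.
Numerically: ≈ 73.8333.
(This is only a lower bound; the true E[α(G)] may be larger.)

E[α(G)] ≥ 443/6 ≈ 73.8333.


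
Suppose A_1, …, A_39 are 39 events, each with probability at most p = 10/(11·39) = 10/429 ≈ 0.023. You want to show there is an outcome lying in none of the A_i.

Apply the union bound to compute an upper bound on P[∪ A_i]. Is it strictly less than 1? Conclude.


Union bound: P[∪_{i=1}^{39} A_i] ≤ Σ_i P[A_i] ≤ 39·p = 39·(10/429) = 10/11.
Numerically: 10/11 ≈ 0.909.
Is 10/11 < 1? YES.
Since P[∪ A_i] ≤ 10/11 < 1, the complement has P[∩ A_i^c] ≥ 1 − 10/11 = 1/11 > 0, so some outcome avoids every A_i.

39·p = 10/11 ≈ 0.909; existence CERTIFIED by the union bound.


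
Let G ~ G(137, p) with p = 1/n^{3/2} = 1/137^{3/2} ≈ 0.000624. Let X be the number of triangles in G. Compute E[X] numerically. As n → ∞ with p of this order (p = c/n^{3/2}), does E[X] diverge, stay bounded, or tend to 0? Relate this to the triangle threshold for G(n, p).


Number of potential triangles: C(137, 3) = 419220.
Each occurs with probability p³ ≈ (0.000624)³ ≈ 2.42526e-10.
By linearity: E[X] = C(137, 3)·p³ ≈ 419220 · 2.42526e-10 ≈ 0.000.
Since α = 3/2 > 1, p = c/n^{3/2} = o(1/n) is below the triangle threshold p ~ 1/n. Asymptotically E[X] ~ (c³/6)·n^{3(1−α)} = (1³/6)·n^{-1.5} → 0, so by Markov's inequality G has no triangles w.h.p.

E[X] ≈ 0.000; in regime p = Θ(1/n^{3/2}) E[X] tends to 0 (below the triangle threshold p ~ 1/n).


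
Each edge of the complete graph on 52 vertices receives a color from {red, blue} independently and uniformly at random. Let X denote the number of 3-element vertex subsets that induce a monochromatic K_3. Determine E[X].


Let X = Σ_S X_S over the C(52, 3) = 22100 subsets S of size 3, where X_S = 1 if the K_3 on S is monochromatic.
For a fixed S, the K_3 on S has C(3, 2) = 3 edges. P[all 3 edges red] = (1/2)^3, and likewise for blue, so P[monochromatic] = 2·(1/2)^3 = 2^{1 − 3} = 1/4.
By linearity of expectation: E[X] = C(52, 3) · 2^{1 − 3} = 22100 · 1/4 = 5525.
Numerically: E[X] ≈ 5525.000.

E[X] = C(52,3)·2^(1−C(3,2)) = 5525 ≈ 5525.000.


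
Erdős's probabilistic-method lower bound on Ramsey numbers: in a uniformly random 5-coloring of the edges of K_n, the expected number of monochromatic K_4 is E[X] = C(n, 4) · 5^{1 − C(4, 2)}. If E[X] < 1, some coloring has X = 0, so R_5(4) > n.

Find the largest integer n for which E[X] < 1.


We need C(n, 4) · 5^{1 − 6} < 1, i.e. C(n, 4) < 5^{6 − 1} = 3125.
Check values of n near the boundary:
  n = 13: C(13, 4) = 715; 715 < 3125? YES
  n = 14: C(14, 4) = 1001; 1001 < 3125? YES
  n = 15: C(15, 4) = 1365; 1365 < 3125? YES
  n = 16: C(16, 4) = 1820; 1820 < 3125? YES
  n = 17: C(17, 4) = 2380; 2380 < 3125? YES
  n = 18: C(18, 4) = 3060; 3060 < 3125? YES
  n = 19: C(19, 4) = 3876; 3876 < 3125? NO
  n = 20: C(20, 4) = 4845; 4845 < 3125? NO
  n = 21: C(21, 4) = 5985; 5985 < 3125? NO
The largest n with C(n, 4) < 3125 is n = 18 (where E[X] = 612/625 ≈ 0.97920). Hence R_5(4) > 18, i.e. R_5(4) ≥ 19.

Largest n = 18; hence R_5(4) > 18.


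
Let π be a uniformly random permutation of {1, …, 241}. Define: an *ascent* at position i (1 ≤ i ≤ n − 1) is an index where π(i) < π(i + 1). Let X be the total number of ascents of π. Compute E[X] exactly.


Write X = Σ X_I over i = 1, …, 240, with X_I the indicator of one ascent.
There are 240 indicators.
For each fixed i, the pair (π(i), π(i+1)) is a uniformly random ordered pair of distinct values from {1, …, 241}; by symmetry P[π(i) < π(i+1)] = 1/2.
By linearity: E[X] = 240 · (1/2) = (241 − 1) · (1/2) = 120 ≈ 120.00000.

E[X] = 120 = 120.00000.


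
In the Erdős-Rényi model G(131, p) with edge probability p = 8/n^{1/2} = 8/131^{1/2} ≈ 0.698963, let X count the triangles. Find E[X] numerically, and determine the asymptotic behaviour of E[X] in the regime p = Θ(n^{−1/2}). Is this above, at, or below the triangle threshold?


Number of potential triangles: C(131, 3) = 366145.
Each occurs with probability p³ ≈ (0.698963)³ ≈ 3.41478227e-01.
By linearity: E[X] = C(131, 3)·p³ ≈ 366145 · 3.41478227e-01 ≈ 125030.545324.
Since α = 1/2 < 1, p = c/n^{1/2} ≫ 1/n is above the triangle threshold p ~ 1/n. Asymptotically E[X] ~ (c³/6)·n^{3(1−α)} = (8³/6)·n^{1.5} → ∞; triangles are abundant w.h.p.

E[X] ≈ 125030.545324; in regime p = Θ(1/n^{1/2}) E[X] diverges (above the triangle threshold p ~ 1/n).


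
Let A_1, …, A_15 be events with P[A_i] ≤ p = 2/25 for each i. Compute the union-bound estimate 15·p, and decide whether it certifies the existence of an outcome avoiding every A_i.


Union bound: P[∪_{i=1}^{15} A_i] ≤ Σ_i P[A_i] ≤ 15·p = 15·(2/25) = 6/5.
Numerically: 6/5 ≈ 1.20000.
Is 6/5 < 1? NO.
Since the bound 6/5 is ≥ 1, the union bound is uninformative here; it does NOT by itself certify existence.

15·p = 6/5 ≈ 1.20000; existence NOT certified by the union bound.


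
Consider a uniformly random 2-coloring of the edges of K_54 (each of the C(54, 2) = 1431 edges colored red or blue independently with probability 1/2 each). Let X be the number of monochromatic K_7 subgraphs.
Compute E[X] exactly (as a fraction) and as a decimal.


Let X = Σ_S X_S over the C(54, 7) = 177100560 subsets S of size 7, where X_S = 1 if the K_7 on S is monochromatic.
For a fixed S, the K_7 on S has C(7, 2) = 21 edges. P[all 21 edges red] = (1/2)^21, and likewise for blue, so P[monochromatic] = 2·(1/2)^21 = 2^{1 − 21} = 1/1048576.
Summing: E[X] = C(54, 7) · 2^{1 − 21} = 177100560 · 1/1048576 = 11068785/65536.
Numerically: E[X] ≈ 168.896255.

E[X] = C(54,7)·2^(1−C(7,2)) = 11068785/65536 ≈ 168.896255.


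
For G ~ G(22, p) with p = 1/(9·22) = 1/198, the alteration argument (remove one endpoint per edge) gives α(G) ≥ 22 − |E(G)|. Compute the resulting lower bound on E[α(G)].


E[|E(G)|] = C(22, 2)·p = 231 · (1/198) = 7/6.
E[α(G)] ≥ n − E[|E(G)|] = 22 − 7/6 = 125/6.
Numerically: ≈ 20.8333.
(This is only a lower bound; the true E[α(G)] may be larger.)

E[α(G)] ≥ 125/6 ≈ 20.8333.


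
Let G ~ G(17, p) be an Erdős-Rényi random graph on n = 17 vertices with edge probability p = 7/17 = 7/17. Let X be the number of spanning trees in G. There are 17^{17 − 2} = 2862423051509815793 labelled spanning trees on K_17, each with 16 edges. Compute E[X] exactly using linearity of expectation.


K_17 has 17^{17 − 2} = 2862423051509815793 labelled spanning trees.
For each such spanning tree H, let X_H = 1 if all 16 edges of H are present in G. Then P[X_H = 1] = p^{16} = (7/17)^{16} = 33232930569601/48661191875666868481.
Summing the indicators: E[X] = Σ_H E[X_H] = 2862423051509815793 · p^{16} = 2862423051509815793 · 33232930569601/48661191875666868481 = 33232930569601/17.
Numerically: E[X] ≈ 1.9549e+12.

E[X] = 2862423051509815793 · (7/17)^{16} = 33232930569601/17 ≈ 1.9549e+12.


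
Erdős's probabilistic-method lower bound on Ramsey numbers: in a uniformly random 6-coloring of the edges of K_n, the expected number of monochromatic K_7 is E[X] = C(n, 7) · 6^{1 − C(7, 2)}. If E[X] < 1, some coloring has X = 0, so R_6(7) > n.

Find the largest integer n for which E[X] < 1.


We need C(n, 7) · 6^{1 − 21} < 1, i.e. C(n, 7) < 6^{21 − 1} = 3656158440062976.
Check values of n near the boundary:
  n = 563: C(563, 7) = 3426622515769596; 3426622515769596 < 3656158440062976? YES
  n = 564: C(564, 7) = 3469685994423792; 3469685994423792 < 3656158440062976? YES
  n = 565: C(565, 7) = 3513212521235560; 3513212521235560 < 3656158440062976? YES
  n = 566: C(566, 7) = 3557206237959440; 3557206237959440 < 3656158440062976? YES
  n = 567: C(567, 7) = 3601671315933933; 3601671315933933 < 3656158440062976? YES
  n = 568: C(568, 7) = 3646611956239704; 3646611956239704 < 3656158440062976? YES
  n = 569: C(569, 7) = 3692032389858348; 3692032389858348 < 3656158440062976? NO
The largest n with C(n, 7) < 3656158440062976 is n = 568 (where E[X] = 16882462760369/16926659444736 ≈ 0.9974). Hence R_6(7) > 568, i.e. R_6(7) ≥ 569.

Largest n = 568; hence R_6(7) > 568.


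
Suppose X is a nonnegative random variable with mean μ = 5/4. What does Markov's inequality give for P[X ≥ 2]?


μ = E[X] = 5/4, a = 2.
Markov: P[X ≥ 2] ≤ μ/a = (5/4)/2 = 5/8.
Numerically: ≈ 0.625.
(Since a = 2 > μ = 1.250, the bound 5/8 is < 1 and informative.)

P[X ≥ 2] ≤ 5/8 ≈ 0.625.


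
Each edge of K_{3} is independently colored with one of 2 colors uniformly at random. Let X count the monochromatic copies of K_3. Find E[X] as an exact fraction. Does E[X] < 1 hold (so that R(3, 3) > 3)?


E[X] = C(3, 3) · 2^{1 − 3} = 1 · 2^{−2} = 1/4.
As a reduced fraction: E[X] = 1/4 ≈ 0.2500.
Is E[X] < 1? YES.
Since E[X] < 1, there exists a 2-coloring of K_{3} with no monochromatic K_3; hence R(3, 3) > 3.

E[X] = 1/4 ≈ 0.2500; E[X] < 1, so R(3, 3) > 3.


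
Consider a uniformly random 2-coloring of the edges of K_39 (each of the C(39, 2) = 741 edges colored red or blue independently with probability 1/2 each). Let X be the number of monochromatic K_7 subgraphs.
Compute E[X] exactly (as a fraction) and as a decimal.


Let X = Σ_S X_S over the C(39, 7) = 15380937 subsets S of size 7, where X_S = 1 if the K_7 on S is monochromatic.
For a fixed S, the K_7 on S has C(7, 2) = 21 edges. P[all 21 edges red] = (1/2)^21, and likewise for blue, so P[monochromatic] = 2·(1/2)^21 = 2^{1 − 21} = 1/1048576.
By linearity: E[X] = C(39, 7) · 2^{1 − 21} = 15380937 · 1/1048576 = 15380937/1048576.
Numerically: E[X] ≈ 14.66840.

E[X] = C(39,7)·2^(1−C(7,2)) = 15380937/1048576 ≈ 14.66840.


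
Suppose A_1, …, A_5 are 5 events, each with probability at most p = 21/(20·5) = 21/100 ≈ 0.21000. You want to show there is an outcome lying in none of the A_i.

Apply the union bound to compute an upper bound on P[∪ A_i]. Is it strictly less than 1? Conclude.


Union bound: P[∪_{i=1}^{5} A_i] ≤ Σ_i P[A_i] ≤ 5·p = 5·(21/100) = 21/20.
Numerically: 21/20 ≈ 1.05000.
Is 21/20 < 1? NO.
Since the bound 21/20 is ≥ 1, the union bound is uninformative here; it does NOT by itself certify existence.

5·p = 21/20 ≈ 1.05000; existence NOT certified by the union bound.


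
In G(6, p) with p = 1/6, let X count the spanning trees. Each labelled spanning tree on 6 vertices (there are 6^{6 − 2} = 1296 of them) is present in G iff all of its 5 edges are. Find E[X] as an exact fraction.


K_6 has 6^{6 − 2} = 1296 labelled spanning trees.
For each such spanning tree H, let X_H = 1 if all 5 edges of H are present in G. Then P[X_H = 1] = p^{5} = (1/6)^{5} = 1/7776.
By linearity of expectation: E[X] = Σ_H E[X_H] = 1296 · p^{5} = 1296 · 1/7776 = 1/6.
Numerically: E[X] ≈ 0.1667.

E[X] = 1296 · (1/6)^{5} = 1/6 ≈ 0.1667.


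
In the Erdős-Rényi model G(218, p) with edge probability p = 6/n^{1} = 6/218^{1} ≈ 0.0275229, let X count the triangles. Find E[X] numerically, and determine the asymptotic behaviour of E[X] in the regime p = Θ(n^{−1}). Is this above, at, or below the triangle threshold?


Number of potential triangles: C(218, 3) = 1703016.
Each occurs with probability p³ ≈ (0.0275229)³ ≈ 2.08489540e-05.
By linearity: E[X] = C(218, 3)·p³ ≈ 1703016 · 2.08489540e-05 ≈ 35.506102.
Here α = 1, so p = 6/n is exactly at the triangle threshold p ~ 1/n. Asymptotically E[X] → c³/6 = 6³/6 = 36 ≈ 36.000000, a bounded constant. In this regime the triangle count is asymptotically Poisson(c³/6).

E[X] ≈ 35.506102; in regime p = Θ(1/n^{1}) E[X] stays bounded (at the triangle threshold p ~ 1/n).


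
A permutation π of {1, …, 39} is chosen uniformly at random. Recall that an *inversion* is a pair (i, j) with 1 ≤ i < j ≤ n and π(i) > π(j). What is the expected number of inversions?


Write X = Σ X_I over the C(39, 2) = 741 pairs i < j, with X_I the indicator of one inversion.
There are 741 indicators.
For each fixed pair i < j, the values π(i) and π(j) are two distinct elements of {1, …, 39} in uniformly random order; by symmetry P[π(i) > π(j)] = 1/2.
By linearity: E[X] = 741 · (1/2) = C(39, 2) · (1/2) = 741/2 = 741/2 ≈ 370.5000.

E[X] = 741/2 = 370.5000.


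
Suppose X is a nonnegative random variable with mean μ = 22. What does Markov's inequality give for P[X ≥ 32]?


μ = E[X] = 22, a = 32.
Markov: P[X ≥ 32] ≤ μ/a = (22)/32 = 11/16.
Numerically: ≈ 0.688.
(Since a = 32 > μ = 22.000, the bound 11/16 is < 1 and informative.)

P[X ≥ 32] ≤ 11/16 ≈ 0.688.


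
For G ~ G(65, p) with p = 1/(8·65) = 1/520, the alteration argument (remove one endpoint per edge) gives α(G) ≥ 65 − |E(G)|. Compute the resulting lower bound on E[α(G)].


E[|E(G)|] = C(65, 2)·p = 2080 · (1/520) = 4.
E[α(G)] ≥ n − E[|E(G)|] = 65 − 4 = 61.
Numerically: ≈ 61.000000.
(This is only a lower bound; the true E[α(G)] may be larger.)

E[α(G)] ≥ 61 ≈ 61.000000.


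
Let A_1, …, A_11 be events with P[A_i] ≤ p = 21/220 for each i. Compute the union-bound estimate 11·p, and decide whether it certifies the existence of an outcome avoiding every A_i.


Union bound: P[∪_{i=1}^{11} A_i] ≤ Σ_i P[A_i] ≤ 11·p = 11·(21/220) = 21/20.
Numerically: 21/20 ≈ 1.0500000.
Is 21/20 < 1? NO.
Since the bound 21/20 is ≥ 1, the union bound is uninformative here; it does NOT by itself certify existence.

11·p = 21/20 ≈ 1.0500000; existence NOT certified by the union bound.


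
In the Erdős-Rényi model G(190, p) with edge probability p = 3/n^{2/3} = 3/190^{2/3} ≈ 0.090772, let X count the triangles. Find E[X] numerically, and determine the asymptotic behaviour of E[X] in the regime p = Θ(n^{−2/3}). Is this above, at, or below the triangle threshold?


Number of potential triangles: C(190, 3) = 1125180.
Each occurs with probability p³ ≈ (0.090772)³ ≈ 7.4792244e-04.
By linearity: E[X] = C(190, 3)·p³ ≈ 1125180 · 7.4792244e-04 ≈ 841.54737.
Since α = 2/3 < 1, p = c/n^{2/3} ≫ 1/n is above the triangle threshold p ~ 1/n. Asymptotically E[X] ~ (c³/6)·n^{3(1−α)} = (3³/6)·n^{1} → ∞; triangles are abundant w.h.p.

E[X] ≈ 841.54737; in regime p = Θ(1/n^{2/3}) E[X] diverges (above the triangle threshold p ~ 1/n).


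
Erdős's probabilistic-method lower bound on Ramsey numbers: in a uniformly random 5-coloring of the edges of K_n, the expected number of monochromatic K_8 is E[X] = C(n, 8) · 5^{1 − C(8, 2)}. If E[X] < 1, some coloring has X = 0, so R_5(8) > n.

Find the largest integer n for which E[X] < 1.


We need C(n, 8) · 5^{1 − 28} < 1, i.e. C(n, 8) < 5^{28 − 1} = 7450580596923828125.
Check values of n near the boundary:
  n = 859: C(859, 8) = 7115855595170747139; 7115855595170747139 < 7450580596923828125? YES
  n = 860: C(860, 8) = 7182671140665308145; 7182671140665308145 < 7450580596923828125? YES
  n = 861: C(861, 8) = 7250034996615275865; 7250034996615275865 < 7450580596923828125? YES
  n = 862: C(862, 8) = 7317951015318931845; 7317951015318931845 < 7450580596923828125? YES
  n = 863: C(863, 8) = 7386423071602617757; 7386423071602617757 < 7450580596923828125? YES
  n = 864: C(864, 8) = 7455455062926006708; 7455455062926006708 < 7450580596923828125? NO
  n = 865: C(865, 8) = 7525050909487743060; 7525050909487743060 < 7450580596923828125? NO
  n = 866: C(866, 8) = 7595214554331451620; 7595214554331451620 < 7450580596923828125? NO
The largest n with C(n, 8) < 7450580596923828125 is n = 863 (where E[X] = 7386423071602617757/7450580596923828125 ≈ 0.9914). Hence R_5(8) > 863, i.e. R_5(8) ≥ 864.

Largest n = 863; hence R_5(8) > 863.


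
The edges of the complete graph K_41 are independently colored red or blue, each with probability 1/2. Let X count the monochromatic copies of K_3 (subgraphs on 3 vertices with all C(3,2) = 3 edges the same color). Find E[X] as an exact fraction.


Let X = Σ_S X_S over the C(41, 3) = 10660 subsets S of size 3, where X_S = 1 if the K_3 on S is monochromatic.
For a fixed S, the K_3 on S has C(3, 2) = 3 edges. P[all 3 edges red] = (1/2)^3, and likewise for blue, so P[monochromatic] = 2·(1/2)^3 = 2^{1 − 3} = 1/4.
By linearity: E[X] = C(41, 3) · 2^{1 − 3} = 10660 · 1/4 = 2665.
Numerically: E[X] ≈ 2665.00000.

E[X] = C(41,3)·2^(1−C(3,2)) = 2665 ≈ 2665.00000.


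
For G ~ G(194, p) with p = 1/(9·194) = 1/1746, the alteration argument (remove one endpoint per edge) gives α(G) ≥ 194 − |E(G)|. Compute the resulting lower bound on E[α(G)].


E[|E(G)|] = C(194, 2)·p = 18721 · (1/1746) = 193/18.
E[α(G)] ≥ n − E[|E(G)|] = 194 − 193/18 = 3299/18.
Numerically: ≈ 183.278.
(This is only a lower bound; the true E[α(G)] may be larger.)

E[α(G)] ≥ 3299/18 ≈ 183.278.


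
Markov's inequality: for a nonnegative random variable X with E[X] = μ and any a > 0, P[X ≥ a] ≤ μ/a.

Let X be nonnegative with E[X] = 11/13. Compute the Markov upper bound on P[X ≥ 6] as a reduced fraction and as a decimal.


μ = E[X] = 11/13, a = 6.
Markov: P[X ≥ 6] ≤ μ/a = (11/13)/6 = 11/78.
Numerically: ≈ 0.1410.
(Since a = 6 > μ = 0.8462, the bound 11/78 is < 1 and informative.)

P[X ≥ 6] ≤ 11/78 ≈ 0.1410.


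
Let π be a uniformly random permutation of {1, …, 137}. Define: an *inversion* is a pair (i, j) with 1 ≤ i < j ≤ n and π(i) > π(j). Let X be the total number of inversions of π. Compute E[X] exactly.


Write X = Σ X_I over the C(137, 2) = 9316 pairs i < j, with X_I the indicator of one inversion.
There are 9316 indicators.
For each fixed pair i < j, the values π(i) and π(j) are two distinct elements of {1, …, 137} in uniformly random order; by symmetry P[π(i) > π(j)] = 1/2.
By linearity: E[X] = 9316 · (1/2) = C(137, 2) · (1/2) = 9316/2 = 4658 ≈ 4658.00000.

E[X] = 4658 = 4658.00000.


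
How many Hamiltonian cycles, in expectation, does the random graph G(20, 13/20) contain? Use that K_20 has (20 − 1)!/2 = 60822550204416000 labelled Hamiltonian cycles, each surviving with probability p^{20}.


K_20 has (20 − 1)!/2 = 60822550204416000 labelled Hamiltonian cycles.
For each such Hamiltonian cycle H, let X_H = 1 if all 20 edges of H are present in G. Then P[X_H = 1] = p^{20} = (13/20)^{20} = 19004963774880799438801/104857600000000000000000000.
Summing the indicators: E[X] = Σ_H E[X_H] = 60822550204416000 · p^{20} = 60822550204416000 · 19004963774880799438801/104857600000000000000000000 = 282209561360057334695429506990221/25600000000000000000.
Numerically: E[X] ≈ 1.1024e+13.

E[X] = 60822550204416000 · (13/20)^{20} = 282209561360057334695429506990221/25600000000000000000 ≈ 1.1024e+13.


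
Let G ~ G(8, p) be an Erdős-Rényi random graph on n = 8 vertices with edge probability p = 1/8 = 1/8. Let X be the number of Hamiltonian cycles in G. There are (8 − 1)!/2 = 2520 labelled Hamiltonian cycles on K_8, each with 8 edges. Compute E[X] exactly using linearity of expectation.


K_8 has (8 − 1)!/2 = 2520 labelled Hamiltonian cycles.
For each such Hamiltonian cycle H, let X_H = 1 if all 8 edges of H are present in G. Then P[X_H = 1] = p^{8} = (1/8)^{8} = 1/16777216.
By linearity: E[X] = Σ_H E[X_H] = 2520 · p^{8} = 2520 · 1/16777216 = 315/2097152.
Numerically: E[X] ≈ 0.0001502.

E[X] = 2520 · (1/8)^{8} = 315/2097152 ≈ 0.0001502.


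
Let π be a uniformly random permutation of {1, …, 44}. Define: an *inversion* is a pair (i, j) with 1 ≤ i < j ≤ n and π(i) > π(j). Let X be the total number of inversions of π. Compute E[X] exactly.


Write X = Σ X_I over the C(44, 2) = 946 pairs i < j, with X_I the indicator of one inversion.
There are 946 indicators.
For each fixed pair i < j, the values π(i) and π(j) are two distinct elements of {1, …, 44} in uniformly random order; by symmetry P[π(i) > π(j)] = 1/2.
By linearity: E[X] = 946 · (1/2) = C(44, 2) · (1/2) = 946/2 = 473 ≈ 473.000.

E[X] = 473 = 473.000.


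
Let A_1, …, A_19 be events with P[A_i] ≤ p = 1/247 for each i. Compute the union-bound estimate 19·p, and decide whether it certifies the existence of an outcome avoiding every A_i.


Union bound: P[∪_{i=1}^{19} A_i] ≤ Σ_i P[A_i] ≤ 19·p = 19·(1/247) = 1/13.
Numerically: 1/13 ≈ 0.076923.
Is 1/13 < 1? YES.
Since P[∪ A_i] ≤ 1/13 < 1, the complement has P[∩ A_i^c] ≥ 1 − 1/13 = 12/13 > 0, so some outcome avoids every A_i.

19·p = 1/13 ≈ 0.076923; existence CERTIFIED by the union bound.


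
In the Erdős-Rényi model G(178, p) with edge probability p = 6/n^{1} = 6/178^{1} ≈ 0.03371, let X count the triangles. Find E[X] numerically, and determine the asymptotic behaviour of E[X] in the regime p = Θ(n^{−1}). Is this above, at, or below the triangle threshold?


Number of potential triangles: C(178, 3) = 924176.
Each occurs with probability p³ ≈ (0.03371)³ ≈ 3.829956e-05.
By linearity: E[X] = C(178, 3)·p³ ≈ 924176 · 3.829956e-05 ≈ 35.3955.
Here α = 1, so p = 6/n is exactly at the triangle threshold p ~ 1/n. Asymptotically E[X] → c³/6 = 6³/6 = 36 ≈ 36.0000, a bounded constant. In this regime the triangle count is asymptotically Poisson(c³/6).

E[X] ≈ 35.3955; in regime p = Θ(1/n^{1}) E[X] stays bounded (at the triangle threshold p ~ 1/n).


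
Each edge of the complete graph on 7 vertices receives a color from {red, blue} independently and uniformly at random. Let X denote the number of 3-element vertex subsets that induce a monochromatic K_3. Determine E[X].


Let X = Σ_S X_S over the C(7, 3) = 35 subsets S of size 3, where X_S = 1 if the K_3 on S is monochromatic.
For a fixed S, the K_3 on S has C(3, 2) = 3 edges. P[all 3 edges red] = (1/2)^3, and likewise for blue, so P[monochromatic] = 2·(1/2)^3 = 2^{1 − 3} = 1/4.
By linearity: E[X] = C(7, 3) · 2^{1 − 3} = 35 · 1/4 = 35/4.
Numerically: E[X] ≈ 8.750.

E[X] = C(7,3)·2^(1−C(3,2)) = 35/4 ≈ 8.750.


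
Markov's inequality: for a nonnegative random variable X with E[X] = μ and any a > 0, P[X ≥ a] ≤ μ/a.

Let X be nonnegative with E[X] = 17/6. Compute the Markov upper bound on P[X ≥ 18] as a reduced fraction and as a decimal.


μ = E[X] = 17/6, a = 18.
Markov: P[X ≥ 18] ≤ μ/a = (17/6)/18 = 17/108.
Numerically: ≈ 0.15741.
(Since a = 18 > μ = 2.83333, the bound 17/108 is < 1 and informative.)

P[X ≥ 18] ≤ 17/108 ≈ 0.15741.


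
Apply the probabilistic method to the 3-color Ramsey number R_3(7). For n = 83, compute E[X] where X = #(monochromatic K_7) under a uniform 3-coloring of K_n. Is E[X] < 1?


E[X] = C(83, 7) · 3^{1 − 21} = 4151918628 · 3^{−20} = 4151918628/3486784401.
As a reduced fraction: E[X] = 153774764/129140163 ≈ 1.190759.
Is E[X] < 1? NO.
Since E[X] ≥ 1, the first-moment bound is inconclusive at n = 83; it does NOT by itself certify R_3(7) > 83.

E[X] = 153774764/129140163 ≈ 1.190759; E[X] ≥ 1; first-moment method inconclusive here.
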